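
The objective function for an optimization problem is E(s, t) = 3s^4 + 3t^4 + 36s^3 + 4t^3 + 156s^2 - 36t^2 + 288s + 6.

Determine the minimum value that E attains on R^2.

-375

E(s,t) separates as P(s) + Q(t) + 6, so its minimum is min P + min Q + 6.
P'(s) = 12(s + 2)(s + 3)(s + 4) vanishes at s ∈ {-4, -3, -2}; Q'(t) = 12t(t - 2)(t + 3) vanishes at t ∈ {-3, 0, 2}.
Local minima of P (where P''>0): P(-4)=-192, P(-2)=-192. Local minima of Q: Q(-3)=-189, Q(2)=-64.
So the global minimum of E is P(-4) + Q(-3) + 6 = -192 − 189 + 6 = -375, attained at (-4, -3).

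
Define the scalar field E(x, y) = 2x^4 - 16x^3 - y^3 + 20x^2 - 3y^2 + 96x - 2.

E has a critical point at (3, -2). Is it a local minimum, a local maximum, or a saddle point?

The mixed partial ∂²E/∂x∂y is 0, so the Hessian at any point is diag(E_xx, E_yy) = diag(8(3x^2 - 12x + 5), -6(y + 1)).
At (3, -2): H = diag(-32, 6).
The eigenvalues have opposite signs, so H is indefinite: a saddle point.

saddle point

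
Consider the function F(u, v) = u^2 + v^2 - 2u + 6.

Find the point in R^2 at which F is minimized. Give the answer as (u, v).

(1, 0)

F(u,v) separates as P(u) + Q(v) + 6, so its minimum is min P + min Q + 6.
P'(u) = 2u - 2 vanishes at u ∈ {1}; Q'(v) = 2v vanishes at v ∈ {0}.
Local minima of P (where P''>0): P(1)=-1. Local minima of Q: Q(0)=0.
So the global minimum of F is P(1) + Q(0) + 6 = -1 + 0 + 6 = 5, attained at (1, 0).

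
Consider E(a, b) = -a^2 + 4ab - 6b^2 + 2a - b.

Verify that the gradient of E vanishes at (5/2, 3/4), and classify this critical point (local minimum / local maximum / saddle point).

local maximum

∇E = (-2a + 4b + 2, 4a - 12b - 1); substituting (5/2, 3/4) gives ∇E = (0, 0), so (5/2, 3/4) is indeed a critical point.
The Hessian of E is constant: H = [[-2, 4], [4, -12]].
det(H) = (-2)·(-12) − 4² = 8.
det(H) > 0 and tr(H) = -14 < 0, so H is negative definite and the point is a local maximum.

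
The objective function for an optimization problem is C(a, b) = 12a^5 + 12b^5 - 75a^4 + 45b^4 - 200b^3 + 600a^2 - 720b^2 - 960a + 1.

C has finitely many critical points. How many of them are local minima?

C separates as a function of a plus a function of b, so ∇C=0 decouples.
∂C/∂a = 60(a - 4)(a - 2)(a - 1)(a + 2) = 0 at a ∈ {-2, 1, 2, 4}; ∂C/∂b = 60b(b - 3)(b + 2)(b + 4) = 0 at b ∈ {-4, -2, 0, 3}.
The Hessian is diagonal: diag(C_aa, C_bb). Second derivatives: C_aa(-2)=-4320, C_aa(1)=540, C_aa(2)=-480, C_aa(4)=2160; C_bb(-4)=-3360, C_bb(-2)=1200, C_bb(0)=-1440, C_bb(3)=6300.
Local minima occur where both diagonal entries positive: (1, -2), (1, 3), (4, -2), (4, 3). Count: 4.

4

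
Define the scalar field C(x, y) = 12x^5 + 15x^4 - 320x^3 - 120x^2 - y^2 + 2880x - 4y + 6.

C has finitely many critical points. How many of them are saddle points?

C separates as a function of x plus a function of y, so ∇C=0 decouples.
∂C/∂x = 60(x - 3)(x - 2)(x + 2)(x + 4) = 0 at x ∈ {-4, -2, 2, 3}; ∂C/∂y = -2(y + 2) = 0 at y ∈ {-2}.
The Hessian is diagonal: diag(C_xx, C_yy). Second derivatives: C_xx(-4)=-5040, C_xx(-2)=2400, C_xx(2)=-1440, C_xx(3)=2100; C_yy(-2)=-2.
Saddle points occur where the two diagonal entries have opposite signs: (-2, -2), (3, -2). Count: 2.

2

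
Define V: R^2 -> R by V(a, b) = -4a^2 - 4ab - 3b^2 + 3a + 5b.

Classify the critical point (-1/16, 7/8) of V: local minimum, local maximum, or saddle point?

The Hessian of V is constant: H = [[-8, -4], [-4, -6]].
det(H) = (-8)·(-6) − (-4)² = 32.
det(H) > 0 and tr(H) = -14 < 0, so H is negative definite and the point is a local maximum.

local maximum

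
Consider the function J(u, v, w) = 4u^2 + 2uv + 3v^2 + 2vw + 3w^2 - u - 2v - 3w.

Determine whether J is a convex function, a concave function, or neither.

J is quadratic, so its Hessian is the constant matrix H = [[8, 2, 0], [2, 6, 2], [0, 2, 6]].
Leading principal minors: 8, 44, 232.
All positive ⇒ H ≻ 0 ⇒ convex.

convex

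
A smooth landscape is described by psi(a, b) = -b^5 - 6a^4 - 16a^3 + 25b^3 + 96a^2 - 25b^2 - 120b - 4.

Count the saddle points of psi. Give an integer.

6

psi separates as a function of a plus a function of b, so ∇psi=0 decouples.
∂psi/∂a = -24a(a - 2)(a + 4) = 0 at a ∈ {-4, 0, 2}; ∂psi/∂b = -5(b - 3)(b - 2)(b + 1)(b + 4) = 0 at b ∈ {-4, -1, 2, 3}.
The Hessian is diagonal: diag(psi_aa, psi_bb). Second derivatives: psi_aa(-4)=-576, psi_aa(0)=192, psi_aa(2)=-288; psi_bb(-4)=630, psi_bb(-1)=-180, psi_bb(2)=90, psi_bb(3)=-140.
Saddle points occur where the two diagonal entries have opposite signs: (-4, -4), (-4, 2), (0, -1), (0, 3), (2, -4), (2, 2). Count: 6.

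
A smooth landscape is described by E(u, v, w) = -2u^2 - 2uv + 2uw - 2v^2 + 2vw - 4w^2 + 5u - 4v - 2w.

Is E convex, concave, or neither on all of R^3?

concave

E is quadratic, so its Hessian is the constant matrix H = [[-4, -2, 2], [-2, -4, 2], [2, 2, -8]].
Leading principal minors: -4, 12, -80.
Signs alternate −, +, − ⇒ H ≺ 0 ⇒ concave.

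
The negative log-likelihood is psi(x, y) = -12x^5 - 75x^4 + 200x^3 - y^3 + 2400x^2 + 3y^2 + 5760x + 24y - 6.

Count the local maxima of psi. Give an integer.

psi separates as a function of x plus a function of y, so ∇psi=0 decouples.
∂psi/∂x = -60(x - 4)(x + 2)(x + 3)(x + 4) = 0 at x ∈ {-4, -3, -2, 4}; ∂psi/∂y = -3(y - 4)(y + 2) = 0 at y ∈ {-2, 4}.
The Hessian is diagonal: diag(psi_xx, psi_yy). Second derivatives: psi_xx(-4)=960, psi_xx(-3)=-420, psi_xx(-2)=720, psi_xx(4)=-20160; psi_yy(-2)=18, psi_yy(4)=-18.
Local maxima occur where both diagonal entries negative: (-3, 4), (4, 4). Count: 2.

2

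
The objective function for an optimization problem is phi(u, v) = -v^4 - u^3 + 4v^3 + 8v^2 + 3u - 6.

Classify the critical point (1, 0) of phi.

The mixed partial ∂²phi/∂u∂v is 0, so the Hessian at any point is diag(phi_uu, phi_vv) = diag(-6u, 4(-3v^2 + 6v + 4)).
At (1, 0): H = diag(-6, 16).
The eigenvalues have opposite signs, so H is indefinite: a saddle point.

saddle point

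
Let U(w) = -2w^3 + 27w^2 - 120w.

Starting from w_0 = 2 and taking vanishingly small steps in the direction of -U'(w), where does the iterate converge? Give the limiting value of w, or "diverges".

U'(w) = -6(w - 5)(w - 4), so U'(2) = -36.
Gradient descent moves in the -U' direction, i.e. w is increasing.
The nearest critical point in that direction is w = 4, where U'' = 6 > 0 (a local minimum). The iterate converges there.

4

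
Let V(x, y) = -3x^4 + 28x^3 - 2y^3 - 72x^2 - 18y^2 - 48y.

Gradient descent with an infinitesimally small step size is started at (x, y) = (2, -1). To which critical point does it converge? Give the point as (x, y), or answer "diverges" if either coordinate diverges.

V is separable, so gradient descent decouples: x follows -∂V/∂x, y follows -∂V/∂y.
∂V/∂x = -12x(x - 4)(x - 3); at x=2 this is -48, so x increases.
∂V/∂y = -6(y + 2)(y + 4); at y=-1 this is -18, so y increases.
The y-coordinate has no critical point in that direction and runs off to infinity.

diverges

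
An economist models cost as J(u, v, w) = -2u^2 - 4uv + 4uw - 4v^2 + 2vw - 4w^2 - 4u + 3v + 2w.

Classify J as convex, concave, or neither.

J is quadratic, so its Hessian is the constant matrix H = [[-4, -4, 4], [-4, -8, 2], [4, 2, -8]].
Leading principal minors: -4, 16, -48.
Signs alternate −, +, − ⇒ H ≺ 0 ⇒ concave.

concave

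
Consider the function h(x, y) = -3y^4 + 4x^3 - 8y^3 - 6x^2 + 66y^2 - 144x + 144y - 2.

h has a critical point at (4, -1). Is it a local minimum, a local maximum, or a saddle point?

local minimum

The mixed partial ∂²h/∂x∂y is 0, so the Hessian at any point is diag(h_xx, h_yy) = diag(12(2x - 1), 12(-3y^2 - 4y + 11)).
At (4, -1): H = diag(84, 144).
Both eigenvalues are positive, so H is positive definite: a local minimum.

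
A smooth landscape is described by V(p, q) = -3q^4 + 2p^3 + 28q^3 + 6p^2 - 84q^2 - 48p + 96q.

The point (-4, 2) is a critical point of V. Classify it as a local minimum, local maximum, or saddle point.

saddle point

The mixed partial ∂²V/∂p∂q is 0, so the Hessian at any point is diag(V_pp, V_qq) = diag(12(p + 1), 12(-3q^2 + 14q - 14)).
At (-4, 2): H = diag(-36, 24).
The eigenvalues have opposite signs, so H is indefinite: a saddle point.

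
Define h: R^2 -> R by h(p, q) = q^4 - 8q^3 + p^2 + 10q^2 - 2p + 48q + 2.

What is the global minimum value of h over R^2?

h(p,q) separates as A(p) + B(q) + 2, so its minimum is min A + min B + 2.
A'(p) = 2p - 2 vanishes at p ∈ {1}; B'(q) = 4(q - 4)(q - 3)(q + 1) vanishes at q ∈ {-1, 3, 4}.
Local minima of A (where A''>0): A(1)=-1. Local minima of B: B(-1)=-29, B(4)=96.
So the global minimum of h is A(1) + B(-1) + 2 = -1 − 29 + 2 = -28, attained at (1, -1).

-28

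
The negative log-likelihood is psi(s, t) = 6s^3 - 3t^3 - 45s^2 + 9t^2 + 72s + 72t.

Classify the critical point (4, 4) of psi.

The mixed partial ∂²psi/∂s∂t is 0, so the Hessian at any point is diag(psi_ss, psi_tt) = diag(18(2s - 5), 18(-t + 1)).
At (4, 4): H = diag(54, -54).
The eigenvalues have opposite signs, so H is indefinite: a saddle point.

saddle point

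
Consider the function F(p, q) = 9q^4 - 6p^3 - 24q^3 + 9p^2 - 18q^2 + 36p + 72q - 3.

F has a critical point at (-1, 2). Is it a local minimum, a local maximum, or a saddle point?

The mixed partial ∂²F/∂p∂q is 0, so the Hessian at any point is diag(F_pp, F_qq) = diag(18(-2p + 1), 36(3q^2 - 4q - 1)).
At (-1, 2): H = diag(54, 108).
Both eigenvalues are positive, so H is positive definite: a local minimum.

local minimum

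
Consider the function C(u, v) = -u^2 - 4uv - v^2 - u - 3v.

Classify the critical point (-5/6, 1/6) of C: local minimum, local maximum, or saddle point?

saddle point

The Hessian of C is constant: H = [[-2, -4], [-4, -2]].
det(H) = (-2)·(-2) − (-4)² = -12.
Since det(H) < 0, H is indefinite and the critical point is a saddle point.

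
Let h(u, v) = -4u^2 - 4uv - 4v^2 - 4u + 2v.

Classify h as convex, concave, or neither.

concave

h is quadratic, so its Hessian is the constant matrix H = [[-8, -4], [-4, -8]].
det(H) = 48, tr(H) = -16.
det(H) > 0 and tr(H) < 0, so H is negative definite everywhere: concave.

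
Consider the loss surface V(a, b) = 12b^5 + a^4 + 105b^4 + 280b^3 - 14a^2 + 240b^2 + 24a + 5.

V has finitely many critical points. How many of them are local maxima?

V separates as a function of a plus a function of b, so ∇V=0 decouples.
∂V/∂a = 4(a - 2)(a - 1)(a + 3) = 0 at a ∈ {-3, 1, 2}; ∂V/∂b = 60b(b + 1)(b + 2)(b + 4) = 0 at b ∈ {-4, -2, -1, 0}.
The Hessian is diagonal: diag(V_aa, V_bb). Second derivatives: V_aa(-3)=80, V_aa(1)=-16, V_aa(2)=20; V_bb(-4)=-1440, V_bb(-2)=240, V_bb(-1)=-180, V_bb(0)=480.
Local maxima occur where both diagonal entries negative: (1, -4), (1, -1). Count: 2.

2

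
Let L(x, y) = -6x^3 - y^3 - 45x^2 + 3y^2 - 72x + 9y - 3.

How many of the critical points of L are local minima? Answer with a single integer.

1

L separates as a function of x plus a function of y, so ∇L=0 decouples.
∂L/∂x = -18(x + 1)(x + 4) = 0 at x ∈ {-4, -1}; ∂L/∂y = -3(y - 3)(y + 1) = 0 at y ∈ {-1, 3}.
The Hessian is diagonal: diag(L_xx, L_yy). Second derivatives: L_xx(-4)=54, L_xx(-1)=-54; L_yy(-1)=12, L_yy(3)=-12.
Local minima occur where both diagonal entries positive: (-4, -1). Count: 1.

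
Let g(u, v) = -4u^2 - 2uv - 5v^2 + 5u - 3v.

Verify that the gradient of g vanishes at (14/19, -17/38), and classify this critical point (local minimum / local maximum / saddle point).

local maximum

∇g = (-8u - 2v + 5, -2u - 10v - 3); substituting (14/19, -17/38) gives ∇g = (0, 0), so (14/19, -17/38) is indeed a critical point.
The Hessian of g is constant: H = [[-8, -2], [-2, -10]].
det(H) = (-8)·(-10) − (-2)² = 76.
det(H) > 0 and tr(H) = -18 < 0, so H is negative definite and the point is a local maximum.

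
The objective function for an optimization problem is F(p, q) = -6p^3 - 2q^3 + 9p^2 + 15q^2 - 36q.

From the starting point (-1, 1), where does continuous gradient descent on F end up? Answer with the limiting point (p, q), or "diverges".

F is separable, so gradient descent decouples: p follows -∂F/∂p, q follows -∂F/∂q.
∂F/∂p = -18p(p - 1); at p=-1 this is -36, so p increases.
∂F/∂q = -6(q - 3)(q - 2); at q=1 this is -12, so q increases.
p converges to its nearest critical value 0 (a local min of the p-part); q converges to 2. The iterate converges to (0, 2).

(0, 2)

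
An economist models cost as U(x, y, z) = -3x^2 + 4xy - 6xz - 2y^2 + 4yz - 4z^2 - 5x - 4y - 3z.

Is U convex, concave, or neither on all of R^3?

U is quadratic, so its Hessian is the constant matrix H = [[-6, 4, -6], [4, -4, 4], [-6, 4, -8]].
Leading principal minors: -6, 8, -16.
Signs alternate −, +, − ⇒ H ≺ 0 ⇒ concave.

concave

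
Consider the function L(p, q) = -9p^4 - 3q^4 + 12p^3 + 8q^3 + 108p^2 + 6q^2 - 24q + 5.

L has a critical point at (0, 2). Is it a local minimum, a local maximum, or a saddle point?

The mixed partial ∂²L/∂p∂q is 0, so the Hessian at any point is diag(L_pp, L_qq) = diag(36(-3p^2 + 2p + 6), 12(-3q^2 + 4q + 1)).
At (0, 2): H = diag(216, -36).
The eigenvalues have opposite signs, so H is indefinite: a saddle point.

saddle point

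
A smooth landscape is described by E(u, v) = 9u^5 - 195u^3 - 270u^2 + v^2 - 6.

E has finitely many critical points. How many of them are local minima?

E separates as a function of u plus a function of v, so ∇E=0 decouples.
∂E/∂u = 45u(u - 4)(u + 1)(u + 3) = 0 at u ∈ {-3, -1, 0, 4}; ∂E/∂v = 2v = 0 at v ∈ {0}.
The Hessian is diagonal: diag(E_uu, E_vv). Second derivatives: E_uu(-3)=-1890, E_uu(-1)=450, E_uu(0)=-540, E_uu(4)=6300; E_vv(0)=2.
Local minima occur where both diagonal entries positive: (-1, 0), (4, 0). Count: 2.

2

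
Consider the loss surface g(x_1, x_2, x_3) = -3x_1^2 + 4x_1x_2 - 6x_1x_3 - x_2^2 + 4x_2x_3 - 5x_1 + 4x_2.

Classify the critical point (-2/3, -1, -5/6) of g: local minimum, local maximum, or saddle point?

saddle point

The Hessian is constant: H = [[-6, 4, -6], [4, -2, 4], [-6, 4, 0]].
Leading principal minors: Δ₁ = -6, Δ₂ = -4, Δ₃ = -24.
The minors fit neither the all-positive nor the alternating-sign pattern, so H is indefinite: a saddle point.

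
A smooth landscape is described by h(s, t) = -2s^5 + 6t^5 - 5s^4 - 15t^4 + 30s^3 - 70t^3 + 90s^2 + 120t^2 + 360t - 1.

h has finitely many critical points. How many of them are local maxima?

h separates as a function of s plus a function of t, so ∇h=0 decouples.
∂h/∂s = -10s(s - 3)(s + 2)(s + 3) = 0 at s ∈ {-3, -2, 0, 3}; ∂h/∂t = 30(t - 3)(t - 2)(t + 1)(t + 2) = 0 at t ∈ {-2, -1, 2, 3}.
The Hessian is diagonal: diag(h_ss, h_tt). Second derivatives: h_ss(-3)=180, h_ss(-2)=-100, h_ss(0)=180, h_ss(3)=-900; h_tt(-2)=-600, h_tt(-1)=360, h_tt(2)=-360, h_tt(3)=600.
Local maxima occur where both diagonal entries negative: (-2, -2), (-2, 2), (3, -2), (3, 2). Count: 4.

4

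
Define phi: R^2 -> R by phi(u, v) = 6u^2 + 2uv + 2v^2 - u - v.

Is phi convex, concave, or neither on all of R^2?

convex

phi is quadratic, so its Hessian is the constant matrix H = [[12, 2], [2, 4]].
det(H) = 44, tr(H) = 16.
det(H) > 0 and tr(H) > 0, so H is positive definite everywhere: convex.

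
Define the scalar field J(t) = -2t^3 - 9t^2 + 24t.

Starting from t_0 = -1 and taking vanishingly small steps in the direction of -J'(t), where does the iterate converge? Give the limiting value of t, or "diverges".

J'(t) = -6(t - 1)(t + 4), so J'(-1) = 36.
Gradient descent moves in the -J' direction, i.e. t is decreasing.
The nearest critical point in that direction is t = -4, where J'' = 30 > 0 (a local minimum). The iterate converges there.

-4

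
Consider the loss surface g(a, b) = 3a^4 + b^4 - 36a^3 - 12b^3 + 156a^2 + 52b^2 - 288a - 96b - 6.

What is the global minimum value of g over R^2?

-262

g(a,b) separates as P(a) + Q(b) − 6, so its minimum is min P + min Q − 6.
P'(a) = 12(a - 4)(a - 3)(a - 2) vanishes at a ∈ {2, 3, 4}; Q'(b) = 4(b - 4)(b - 3)(b - 2) vanishes at b ∈ {2, 3, 4}.
Local minima of P (where P''>0): P(2)=-192, P(4)=-192. Local minima of Q: Q(2)=-64, Q(4)=-64.
So the global minimum of g is P(2) + Q(2) − 6 = -192 − 64 − 6 = -262, attained at (2, 2).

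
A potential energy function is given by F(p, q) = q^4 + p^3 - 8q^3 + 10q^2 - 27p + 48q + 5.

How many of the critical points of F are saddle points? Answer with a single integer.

F separates as a function of p plus a function of q, so ∇F=0 decouples.
∂F/∂p = 3(p - 3)(p + 3) = 0 at p ∈ {-3, 3}; ∂F/∂q = 4(q - 4)(q - 3)(q + 1) = 0 at q ∈ {-1, 3, 4}.
The Hessian is diagonal: diag(F_pp, F_qq). Second derivatives: F_pp(-3)=-18, F_pp(3)=18; F_qq(-1)=80, F_qq(3)=-16, F_qq(4)=20.
Saddle points occur where the two diagonal entries have opposite signs: (-3, -1), (-3, 4), (3, 3). Count: 3.

3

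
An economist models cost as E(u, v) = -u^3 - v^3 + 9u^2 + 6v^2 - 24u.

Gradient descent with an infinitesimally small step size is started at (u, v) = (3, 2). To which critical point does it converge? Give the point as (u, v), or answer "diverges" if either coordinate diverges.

(2, 0)

E is separable, so gradient descent decouples: u follows -∂E/∂u, v follows -∂E/∂v.
∂E/∂u = -3(u - 4)(u - 2); at u=3 this is 3, so u decreases.
∂E/∂v = -3v(v - 4); at v=2 this is 12, so v decreases.
u converges to its nearest critical value 2 (a local min of the u-part); v converges to 0. The iterate converges to (2, 0).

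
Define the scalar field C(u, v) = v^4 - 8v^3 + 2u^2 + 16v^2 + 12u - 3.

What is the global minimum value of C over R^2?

C(u,v) separates as P(u) + Q(v) − 3, so its minimum is min P + min Q − 3.
P'(u) = 4u + 12 vanishes at u ∈ {-3}; Q'(v) = 4v(v - 4)(v - 2) vanishes at v ∈ {0, 2, 4}.
Local minima of P (where P''>0): P(-3)=-18. Local minima of Q: Q(0)=0, Q(4)=0.
So the global minimum of C is P(-3) + Q(0) − 3 = -18 + 0 − 3 = -21, attained at (-3, 0).

-21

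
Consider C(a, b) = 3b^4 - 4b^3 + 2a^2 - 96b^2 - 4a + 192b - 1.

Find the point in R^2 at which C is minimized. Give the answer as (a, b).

C(a,b) separates as P(a) + Q(b) − 1, so its minimum is min P + min Q − 1.
P'(a) = 4a - 4 vanishes at a ∈ {1}; Q'(b) = 12(b - 4)(b - 1)(b + 4) vanishes at b ∈ {-4, 1, 4}.
Local minima of P (where P''>0): P(1)=-2. Local minima of Q: Q(-4)=-1280, Q(4)=-256.
So the global minimum of C is P(1) + Q(-4) − 1 = -2 − 1280 − 1 = -1283, attained at (1, -4).

(1, -4)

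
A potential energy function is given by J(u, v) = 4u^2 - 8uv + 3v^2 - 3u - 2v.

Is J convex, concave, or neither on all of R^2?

neither

J is quadratic, so its Hessian is the constant matrix H = [[8, -8], [-8, 6]].
det(H) = -16, tr(H) = 14.
det(H) < 0, so H is indefinite: neither convex nor concave.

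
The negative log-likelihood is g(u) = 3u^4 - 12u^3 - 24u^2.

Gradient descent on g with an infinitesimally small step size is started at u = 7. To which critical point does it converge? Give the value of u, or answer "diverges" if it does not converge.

g'(u) = 12u(u - 4)(u + 1), so g'(7) = 2016.
Gradient descent moves in the -g' direction, i.e. u is decreasing.
The nearest critical point in that direction is u = 4, where g'' = 240 > 0 (a local minimum). The iterate converges there.

4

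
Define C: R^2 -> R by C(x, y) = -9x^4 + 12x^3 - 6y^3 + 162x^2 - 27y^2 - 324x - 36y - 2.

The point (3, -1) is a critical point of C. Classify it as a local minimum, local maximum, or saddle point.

The mixed partial ∂²C/∂x∂y is 0, so the Hessian at any point is diag(C_xx, C_yy) = diag(36(-3x^2 + 2x + 9), -18(2y + 3)).
At (3, -1): H = diag(-432, -18).
Both eigenvalues are negative, so H is negative definite: a local maximum.

local maximum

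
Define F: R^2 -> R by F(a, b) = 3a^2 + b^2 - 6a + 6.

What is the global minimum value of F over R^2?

F(a,b) separates as P(a) + Q(b) + 6, so its minimum is min P + min Q + 6.
P'(a) = 6a - 6 vanishes at a ∈ {1}; Q'(b) = 2b vanishes at b ∈ {0}.
Local minima of P (where P''>0): P(1)=-3. Local minima of Q: Q(0)=0.
So the global minimum of F is P(1) + Q(0) + 6 = -3 + 0 + 6 = 3, attained at (1, 0).

3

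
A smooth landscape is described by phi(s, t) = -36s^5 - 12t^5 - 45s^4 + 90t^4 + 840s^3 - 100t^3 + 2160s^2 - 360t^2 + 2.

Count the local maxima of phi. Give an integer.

4

phi separates as a function of s plus a function of t, so ∇phi=0 decouples.
∂phi/∂s = -180s(s - 4)(s + 2)(s + 3) = 0 at s ∈ {-3, -2, 0, 4}; ∂phi/∂t = -60t(t - 4)(t - 3)(t + 1) = 0 at t ∈ {-1, 0, 3, 4}.
The Hessian is diagonal: diag(phi_ss, phi_tt). Second derivatives: phi_ss(-3)=3780, phi_ss(-2)=-2160, phi_ss(0)=4320, phi_ss(4)=-30240; phi_tt(-1)=1200, phi_tt(0)=-720, phi_tt(3)=720, phi_tt(4)=-1200.
Local maxima occur where both diagonal entries negative: (-2, 0), (-2, 4), (4, 0), (4, 4). Count: 4.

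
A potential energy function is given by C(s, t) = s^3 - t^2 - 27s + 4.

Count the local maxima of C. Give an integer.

1

C separates as a function of s plus a function of t, so ∇C=0 decouples.
∂C/∂s = 3(s - 3)(s + 3) = 0 at s ∈ {-3, 3}; ∂C/∂t = -2t = 0 at t ∈ {0}.
The Hessian is diagonal: diag(C_ss, C_tt). Second derivatives: C_ss(-3)=-18, C_ss(3)=18; C_tt(0)=-2.
Local maxima occur where both diagonal entries negative: (-3, 0). Count: 1.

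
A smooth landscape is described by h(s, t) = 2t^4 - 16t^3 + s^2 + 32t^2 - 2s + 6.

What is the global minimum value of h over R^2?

h(s,t) separates as P(s) + Q(t) + 6, so its minimum is min P + min Q + 6.
P'(s) = 2s - 2 vanishes at s ∈ {1}; Q'(t) = 8t(t - 4)(t - 2) vanishes at t ∈ {0, 2, 4}.
Local minima of P (where P''>0): P(1)=-1. Local minima of Q: Q(0)=0, Q(4)=0.
So the global minimum of h is P(1) + Q(0) + 6 = -1 + 0 + 6 = 5, attained at (1, 0).

5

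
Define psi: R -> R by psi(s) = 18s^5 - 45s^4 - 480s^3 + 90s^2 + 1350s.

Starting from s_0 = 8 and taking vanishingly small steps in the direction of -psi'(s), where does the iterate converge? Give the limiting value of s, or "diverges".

psi'(s) = 90(s - 5)(s - 1)(s + 1)(s + 3), so psi'(8) = 187110.
Gradient descent moves in the -psi' direction, i.e. s is decreasing.
The nearest critical point in that direction is s = 5, where psi'' = 17280 > 0 (a local minimum). The iterate converges there.

5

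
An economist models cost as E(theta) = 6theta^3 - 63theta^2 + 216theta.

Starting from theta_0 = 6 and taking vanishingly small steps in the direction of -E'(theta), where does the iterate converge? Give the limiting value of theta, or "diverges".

4

E'(theta) = 18(theta - 4)(theta - 3), so E'(6) = 108.
Gradient descent moves in the -E' direction, i.e. theta is decreasing.
The nearest critical point in that direction is theta = 4, where E'' = 18 > 0 (a local minimum). The iterate converges there.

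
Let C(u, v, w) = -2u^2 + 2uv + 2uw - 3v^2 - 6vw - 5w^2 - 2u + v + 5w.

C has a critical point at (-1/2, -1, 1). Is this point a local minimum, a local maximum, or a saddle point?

local maximum

The Hessian is constant: H = [[-4, 2, 2], [2, -6, -6], [2, -6, -10]].
Leading principal minors: Δ₁ = -4, Δ₂ = 20, Δ₃ = -80.
The minors alternate sign starting negative (−, +, −), so H is negative definite: a local maximum.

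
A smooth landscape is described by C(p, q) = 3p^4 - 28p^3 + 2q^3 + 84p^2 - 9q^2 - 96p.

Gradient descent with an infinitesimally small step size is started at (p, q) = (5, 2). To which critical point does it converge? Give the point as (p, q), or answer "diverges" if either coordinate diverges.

(4, 3)

C is separable, so gradient descent decouples: p follows -∂C/∂p, q follows -∂C/∂q.
∂C/∂p = 12(p - 4)(p - 2)(p - 1); at p=5 this is 144, so p decreases.
∂C/∂q = 6q(q - 3); at q=2 this is -12, so q increases.
p converges to its nearest critical value 4 (a local min of the p-part); q converges to 3. The iterate converges to (4, 3).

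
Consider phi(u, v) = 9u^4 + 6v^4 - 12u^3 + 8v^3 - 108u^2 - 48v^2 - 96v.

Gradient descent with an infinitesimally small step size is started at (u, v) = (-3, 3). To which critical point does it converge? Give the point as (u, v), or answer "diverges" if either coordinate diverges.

(-2, 2)

phi is separable, so gradient descent decouples: u follows -∂phi/∂u, v follows -∂phi/∂v.
∂phi/∂u = 36u(u - 3)(u + 2); at u=-3 this is -648, so u increases.
∂phi/∂v = 24(v - 2)(v + 1)(v + 2); at v=3 this is 480, so v decreases.
u converges to its nearest critical value -2 (a local min of the u-part); v converges to 2. The iterate converges to (-2, 2).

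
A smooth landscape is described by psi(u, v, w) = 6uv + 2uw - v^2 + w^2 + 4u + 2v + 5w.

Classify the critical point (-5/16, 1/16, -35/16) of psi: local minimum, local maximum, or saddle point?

saddle point

The Hessian is constant: H = [[0, 6, 2], [6, -2, 0], [2, 0, 2]].
Leading principal minors: Δ₁ = 0, Δ₂ = -36, Δ₃ = -64.
The minors fit neither the all-positive nor the alternating-sign pattern, so H is indefinite: a saddle point.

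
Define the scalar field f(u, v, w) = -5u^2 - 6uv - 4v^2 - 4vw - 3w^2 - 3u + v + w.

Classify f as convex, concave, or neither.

concave

f is quadratic, so its Hessian is the constant matrix H = [[-10, -6, 0], [-6, -8, -4], [0, -4, -6]].
Leading principal minors: -10, 44, -104.
Signs alternate −, +, − ⇒ H ≺ 0 ⇒ concave.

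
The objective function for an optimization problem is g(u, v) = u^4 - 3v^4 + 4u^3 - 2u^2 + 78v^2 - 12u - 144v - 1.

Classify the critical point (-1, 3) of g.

The mixed partial ∂²g/∂u∂v is 0, so the Hessian at any point is diag(g_uu, g_vv) = diag(4(3u^2 + 6u - 1), 12(-3v^2 + 13)).
At (-1, 3): H = diag(-16, -168).
Both eigenvalues are negative, so H is negative definite: a local maximum.

local maximum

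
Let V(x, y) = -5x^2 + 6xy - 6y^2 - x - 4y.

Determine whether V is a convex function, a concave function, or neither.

concave

V is quadratic, so its Hessian is the constant matrix H = [[-10, 6], [6, -12]].
det(H) = 84, tr(H) = -22.
det(H) > 0 and tr(H) < 0, so H is negative definite everywhere: concave.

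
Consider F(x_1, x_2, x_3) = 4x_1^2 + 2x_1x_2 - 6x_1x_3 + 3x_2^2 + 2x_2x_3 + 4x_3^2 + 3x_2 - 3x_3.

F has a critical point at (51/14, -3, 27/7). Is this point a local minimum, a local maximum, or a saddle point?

The Hessian is constant: H = [[8, 2, -6], [2, 6, 2], [-6, 2, 8]].
Leading principal minors: Δ₁ = 8, Δ₂ = 44, Δ₃ = 56.
All leading minors are positive, so H is positive definite: a local minimum.

local minimum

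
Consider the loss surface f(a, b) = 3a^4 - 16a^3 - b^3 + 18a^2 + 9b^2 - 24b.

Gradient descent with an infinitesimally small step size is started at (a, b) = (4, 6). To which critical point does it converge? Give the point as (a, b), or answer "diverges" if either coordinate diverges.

f is separable, so gradient descent decouples: a follows -∂f/∂a, b follows -∂f/∂b.
∂f/∂a = 12a(a - 3)(a - 1); at a=4 this is 144, so a decreases.
∂f/∂b = -3(b - 4)(b - 2); at b=6 this is -24, so b increases.
The b-coordinate has no critical point in that direction and runs off to infinity.

diverges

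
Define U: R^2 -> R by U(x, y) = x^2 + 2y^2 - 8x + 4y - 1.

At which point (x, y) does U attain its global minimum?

U(x,y) separates as P(x) + Q(y) − 1, so its minimum is min P + min Q − 1.
P'(x) = 2x - 8 vanishes at x ∈ {4}; Q'(y) = 4y + 4 vanishes at y ∈ {-1}.
Local minima of P (where P''>0): P(4)=-16. Local minima of Q: Q(-1)=-2.
So the global minimum of U is P(4) + Q(-1) − 1 = -16 − 2 − 1 = -19, attained at (4, -1).

(4, -1)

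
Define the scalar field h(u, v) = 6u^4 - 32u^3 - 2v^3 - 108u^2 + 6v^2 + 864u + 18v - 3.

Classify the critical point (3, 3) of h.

The mixed partial ∂²h/∂u∂v is 0, so the Hessian at any point is diag(h_uu, h_vv) = diag(24(3u^2 - 8u - 9), 12(-v + 1)).
At (3, 3): H = diag(-144, -24).
Both eigenvalues are negative, so H is negative definite: a local maximum.

local maximum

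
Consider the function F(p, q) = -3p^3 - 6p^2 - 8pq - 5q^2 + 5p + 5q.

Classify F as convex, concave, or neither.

neither

The term -3p^3 is cubic, so the Hessian is not constant.
∂²F/∂p² = -18p - 12, which takes both signs as p varies (negative for sufficiently large p). A diagonal entry of the Hessian changing sign means the Hessian is neither positive- nor negative-semidefinite on all of R^2.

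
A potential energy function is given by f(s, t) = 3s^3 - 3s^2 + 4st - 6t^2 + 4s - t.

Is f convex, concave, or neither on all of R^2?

neither

The term 3s^3 is cubic, so the Hessian is not constant.
∂²f/∂s² = 18s - 6, which takes both signs as s varies (negative for sufficiently negative s). A diagonal entry of the Hessian changing sign means the Hessian is neither positive- nor negative-semidefinite on all of R^2.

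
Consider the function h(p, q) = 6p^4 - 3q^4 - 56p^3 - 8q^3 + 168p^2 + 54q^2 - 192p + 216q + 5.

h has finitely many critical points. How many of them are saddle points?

h separates as a function of p plus a function of q, so ∇h=0 decouples.
∂h/∂p = 24(p - 4)(p - 2)(p - 1) = 0 at p ∈ {1, 2, 4}; ∂h/∂q = -12(q - 3)(q + 2)(q + 3) = 0 at q ∈ {-3, -2, 3}.
The Hessian is diagonal: diag(h_pp, h_qq). Second derivatives: h_pp(1)=72, h_pp(2)=-48, h_pp(4)=144; h_qq(-3)=-72, h_qq(-2)=60, h_qq(3)=-360.
Saddle points occur where the two diagonal entries have opposite signs: (1, -3), (1, 3), (2, -2), (4, -3), (4, 3). Count: 5.

5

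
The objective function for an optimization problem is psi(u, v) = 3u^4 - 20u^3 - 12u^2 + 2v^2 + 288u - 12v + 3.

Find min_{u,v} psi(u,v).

psi(u,v) separates as P(u) + Q(v) + 3, so its minimum is min P + min Q + 3.
P'(u) = 12(u - 4)(u - 3)(u + 2) vanishes at u ∈ {-2, 3, 4}; Q'(v) = 4v - 12 vanishes at v ∈ {3}.
Local minima of P (where P''>0): P(-2)=-416, P(4)=448. Local minima of Q: Q(3)=-18.
So the global minimum of psi is P(-2) + Q(3) + 3 = -416 − 18 + 3 = -431, attained at (-2, 3).

-431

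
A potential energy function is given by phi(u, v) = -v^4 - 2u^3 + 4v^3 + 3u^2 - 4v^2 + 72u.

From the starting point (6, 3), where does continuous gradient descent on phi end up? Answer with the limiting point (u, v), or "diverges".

phi is separable, so gradient descent decouples: u follows -∂phi/∂u, v follows -∂phi/∂v.
∂phi/∂u = -6(u - 4)(u + 3); at u=6 this is -108, so u increases.
∂phi/∂v = -4v(v - 2)(v - 1); at v=3 this is -24, so v increases.
The u-coordinate has no critical point in that direction and runs off to infinity.

diverges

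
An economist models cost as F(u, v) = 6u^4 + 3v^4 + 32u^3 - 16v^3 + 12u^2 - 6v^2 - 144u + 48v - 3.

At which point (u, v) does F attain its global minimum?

(1, 4)

F(u,v) separates as P(u) + Q(v) − 3, so its minimum is min P + min Q − 3.
P'(u) = 24(u - 1)(u + 2)(u + 3) vanishes at u ∈ {-3, -2, 1}; Q'(v) = 12(v - 4)(v - 1)(v + 1) vanishes at v ∈ {-1, 1, 4}.
Local minima of P (where P''>0): P(-3)=162, P(1)=-94. Local minima of Q: Q(-1)=-35, Q(4)=-160.
So the global minimum of F is P(1) + Q(4) − 3 = -94 − 160 − 3 = -257, attained at (1, 4).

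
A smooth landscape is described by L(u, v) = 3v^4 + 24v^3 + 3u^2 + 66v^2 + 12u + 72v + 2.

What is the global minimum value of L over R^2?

-37

L(u,v) separates as P(u) + Q(v) + 2, so its minimum is min P + min Q + 2.
P'(u) = 6u + 12 vanishes at u ∈ {-2}; Q'(v) = 12(v + 1)(v + 2)(v + 3) vanishes at v ∈ {-3, -2, -1}.
Local minima of P (where P''>0): P(-2)=-12. Local minima of Q: Q(-3)=-27, Q(-1)=-27.
So the global minimum of L is P(-2) + Q(-3) + 2 = -12 − 27 + 2 = -37, attained at (-2, -3).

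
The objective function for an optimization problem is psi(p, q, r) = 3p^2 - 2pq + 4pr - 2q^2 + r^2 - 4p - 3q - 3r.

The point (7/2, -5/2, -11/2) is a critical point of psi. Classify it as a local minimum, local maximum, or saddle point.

The Hessian is constant: H = [[6, -2, 4], [-2, -4, 0], [4, 0, 2]].
Leading principal minors: Δ₁ = 6, Δ₂ = -28, Δ₃ = 8.
The minors fit neither the all-positive nor the alternating-sign pattern, so H is indefinite: a saddle point.

saddle point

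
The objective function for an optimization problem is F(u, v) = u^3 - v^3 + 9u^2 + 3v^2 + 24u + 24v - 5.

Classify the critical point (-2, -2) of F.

The mixed partial ∂²F/∂u∂v is 0, so the Hessian at any point is diag(F_uu, F_vv) = diag(6(u + 3), 6(-v + 1)).
At (-2, -2): H = diag(6, 18).
Both eigenvalues are positive, so H is positive definite: a local minimum.

local minimum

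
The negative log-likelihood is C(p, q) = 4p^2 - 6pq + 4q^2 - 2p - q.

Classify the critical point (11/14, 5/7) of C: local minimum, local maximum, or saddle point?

The Hessian of C is constant: H = [[8, -6], [-6, 8]].
det(H) = 8·8 − (-6)² = 28.
det(H) > 0 and tr(H) = 16 > 0, so H is positive definite and the point is a local minimum.

local minimum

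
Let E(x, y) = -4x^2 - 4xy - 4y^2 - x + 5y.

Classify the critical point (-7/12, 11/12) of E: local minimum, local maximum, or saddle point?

The Hessian of E is constant: H = [[-8, -4], [-4, -8]].
det(H) = (-8)·(-8) − (-4)² = 48.
det(H) > 0 and tr(H) = -16 < 0, so H is negative definite and the point is a local maximum.

local maximum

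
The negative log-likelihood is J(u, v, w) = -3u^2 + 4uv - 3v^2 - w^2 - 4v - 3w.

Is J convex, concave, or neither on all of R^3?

concave

J is quadratic, so its Hessian is the constant matrix H = [[-6, 4, 0], [4, -6, 0], [0, 0, -2]].
Leading principal minors: -6, 20, -40.
Signs alternate −, +, − ⇒ H ≺ 0 ⇒ concave.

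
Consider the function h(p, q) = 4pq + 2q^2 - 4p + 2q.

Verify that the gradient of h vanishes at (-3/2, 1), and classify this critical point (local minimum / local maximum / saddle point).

∇h = (4q - 4, 4p + 4q + 2); substituting (-3/2, 1) gives ∇h = (0, 0), so (-3/2, 1) is indeed a critical point.
The Hessian of h is constant: H = [[0, 4], [4, 4]].
det(H) = 0·4 − 4² = -16.
Since det(H) < 0, H is indefinite and the critical point is a saddle point.

saddle point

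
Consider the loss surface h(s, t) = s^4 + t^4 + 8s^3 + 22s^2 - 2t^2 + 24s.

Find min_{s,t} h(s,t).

-10

h(s,t) separates as P(s) + Q(t), so its minimum is min P + min Q.
P'(s) = 4(s + 1)(s + 2)(s + 3) vanishes at s ∈ {-3, -2, -1}; Q'(t) = 4t(t - 1)(t + 1) vanishes at t ∈ {-1, 0, 1}.
Local minima of P (where P''>0): P(-3)=-9, P(-1)=-9. Local minima of Q: Q(-1)=-1, Q(1)=-1.
So the global minimum of h is P(-3) + Q(-1) = -9 − 1 = -10, attained at (-3, -1).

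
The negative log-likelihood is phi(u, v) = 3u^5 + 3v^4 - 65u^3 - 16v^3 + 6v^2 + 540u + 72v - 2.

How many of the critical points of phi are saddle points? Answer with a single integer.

6

phi separates as a function of u plus a function of v, so ∇phi=0 decouples.
∂phi/∂u = 15(u - 3)(u - 2)(u + 2)(u + 3) = 0 at u ∈ {-3, -2, 2, 3}; ∂phi/∂v = 12(v - 3)(v - 2)(v + 1) = 0 at v ∈ {-1, 2, 3}.
The Hessian is diagonal: diag(phi_uu, phi_vv). Second derivatives: phi_uu(-3)=-450, phi_uu(-2)=300, phi_uu(2)=-300, phi_uu(3)=450; phi_vv(-1)=144, phi_vv(2)=-36, phi_vv(3)=48.
Saddle points occur where the two diagonal entries have opposite signs: (-3, -1), (-3, 3), (-2, 2), (2, -1), (2, 3), (3, 2). Count: 6.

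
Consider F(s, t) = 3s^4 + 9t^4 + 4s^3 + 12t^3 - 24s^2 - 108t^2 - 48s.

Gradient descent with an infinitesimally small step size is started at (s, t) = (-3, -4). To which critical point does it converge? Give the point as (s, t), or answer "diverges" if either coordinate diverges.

F is separable, so gradient descent decouples: s follows -∂F/∂s, t follows -∂F/∂t.
∂F/∂s = 12(s - 2)(s + 1)(s + 2); at s=-3 this is -120, so s increases.
∂F/∂t = 36t(t - 2)(t + 3); at t=-4 this is -864, so t increases.
s converges to its nearest critical value -2 (a local min of the s-part); t converges to -3. The iterate converges to (-2, -3).

(-2, -3)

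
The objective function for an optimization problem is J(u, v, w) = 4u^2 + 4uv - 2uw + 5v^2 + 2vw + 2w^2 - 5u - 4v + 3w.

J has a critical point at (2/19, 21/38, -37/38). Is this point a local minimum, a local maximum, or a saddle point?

local minimum

The Hessian is constant: H = [[8, 4, -2], [4, 10, 2], [-2, 2, 4]].
Leading principal minors: Δ₁ = 8, Δ₂ = 64, Δ₃ = 152.
All leading minors are positive, so H is positive definite: a local minimum.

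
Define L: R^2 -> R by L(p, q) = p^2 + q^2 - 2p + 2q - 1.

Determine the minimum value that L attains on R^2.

-3

L(p,q) separates as A(p) + B(q) − 1, so its minimum is min A + min B − 1.
A'(p) = 2p - 2 vanishes at p ∈ {1}; B'(q) = 2q + 2 vanishes at q ∈ {-1}.
Local minima of A (where A''>0): A(1)=-1. Local minima of B: B(-1)=-1.
So the global minimum of L is A(1) + B(-1) − 1 = -1 − 1 − 1 = -3, attained at (1, -1).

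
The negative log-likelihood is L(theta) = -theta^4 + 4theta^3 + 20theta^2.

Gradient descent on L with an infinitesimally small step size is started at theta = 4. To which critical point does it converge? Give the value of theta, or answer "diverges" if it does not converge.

0

L'(theta) = -4theta(theta - 5)(theta + 2), so L'(4) = 96.
Gradient descent moves in the -L' direction, i.e. theta is decreasing.
The nearest critical point in that direction is theta = 0, where L'' = 40 > 0 (a local minimum). The iterate converges there.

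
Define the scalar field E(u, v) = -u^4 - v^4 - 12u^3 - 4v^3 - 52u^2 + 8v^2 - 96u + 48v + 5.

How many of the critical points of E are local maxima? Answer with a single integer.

4

E separates as a function of u plus a function of v, so ∇E=0 decouples.
∂E/∂u = -4(u + 2)(u + 3)(u + 4) = 0 at u ∈ {-4, -3, -2}; ∂E/∂v = -4(v - 2)(v + 2)(v + 3) = 0 at v ∈ {-3, -2, 2}.
The Hessian is diagonal: diag(E_uu, E_vv). Second derivatives: E_uu(-4)=-8, E_uu(-3)=4, E_uu(-2)=-8; E_vv(-3)=-20, E_vv(-2)=16, E_vv(2)=-80.
Local maxima occur where both diagonal entries negative: (-4, -3), (-4, 2), (-2, -3), (-2, 2). Count: 4.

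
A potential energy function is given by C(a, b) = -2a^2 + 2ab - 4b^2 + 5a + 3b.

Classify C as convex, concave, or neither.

C is quadratic, so its Hessian is the constant matrix H = [[-4, 2], [2, -8]].
det(H) = 28, tr(H) = -12.
det(H) > 0 and tr(H) < 0, so H is negative definite everywhere: concave.

concave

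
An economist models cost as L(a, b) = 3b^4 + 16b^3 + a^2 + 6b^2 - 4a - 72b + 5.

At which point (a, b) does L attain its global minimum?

(2, 1)

L(a,b) separates as P(a) + Q(b) + 5, so its minimum is min P + min Q + 5.
P'(a) = 2a - 4 vanishes at a ∈ {2}; Q'(b) = 12(b - 1)(b + 2)(b + 3) vanishes at b ∈ {-3, -2, 1}.
Local minima of P (where P''>0): P(2)=-4. Local minima of Q: Q(-3)=81, Q(1)=-47.
So the global minimum of L is P(2) + Q(1) + 5 = -4 − 47 + 5 = -46, attained at (2, 1).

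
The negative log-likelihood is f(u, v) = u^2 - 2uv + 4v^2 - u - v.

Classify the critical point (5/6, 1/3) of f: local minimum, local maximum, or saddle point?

The Hessian of f is constant: H = [[2, -2], [-2, 8]].
det(H) = 2·8 − (-2)² = 12.
det(H) > 0 and tr(H) = 10 > 0, so H is positive definite and the point is a local minimum.

local minimum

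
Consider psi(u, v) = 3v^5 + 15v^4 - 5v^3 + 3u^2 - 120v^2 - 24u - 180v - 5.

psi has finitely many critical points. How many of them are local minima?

psi separates as a function of u plus a function of v, so ∇psi=0 decouples.
∂psi/∂u = 6(u - 4) = 0 at u ∈ {4}; ∂psi/∂v = 15(v - 2)(v + 1)(v + 2)(v + 3) = 0 at v ∈ {-3, -2, -1, 2}.
The Hessian is diagonal: diag(psi_uu, psi_vv). Second derivatives: psi_uu(4)=6; psi_vv(-3)=-150, psi_vv(-2)=60, psi_vv(-1)=-90, psi_vv(2)=900.
Local minima occur where both diagonal entries positive: (4, -2), (4, 2). Count: 2.

2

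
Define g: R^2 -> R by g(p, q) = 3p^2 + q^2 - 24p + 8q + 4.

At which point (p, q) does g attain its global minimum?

(4, -4)

g(p,q) separates as A(p) + B(q) + 4, so its minimum is min A + min B + 4.
A'(p) = 6p - 24 vanishes at p ∈ {4}; B'(q) = 2q + 8 vanishes at q ∈ {-4}.
Local minima of A (where A''>0): A(4)=-48. Local minima of B: B(-4)=-16.
So the global minimum of g is A(4) + B(-4) + 4 = -48 − 16 + 4 = -60, attained at (4, -4).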